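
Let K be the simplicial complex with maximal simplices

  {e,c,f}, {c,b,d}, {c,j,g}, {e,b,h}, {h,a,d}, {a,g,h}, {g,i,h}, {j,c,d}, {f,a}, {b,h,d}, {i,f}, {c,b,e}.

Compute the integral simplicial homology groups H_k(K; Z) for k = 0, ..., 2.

Take the total order a < b < c < d < e < f < g < h < i < j on the vertex set. Then K (dimension 2) consists of the simplices:

  0-simplices (10): a, b, c, d, e, f, g, h, i, j
  1-simplices (22): ad, af, ag, ah, bc, bd, be, bh, cd, ce, cf, cg, cj, dh, dj, ef, eh, fi, gh, gi, gj, hi
  2-simplices (10): adh, agh, bcd, bce, bdh, beh, cdj, cef, cgj, ghi

giving chain groups C_0 ≅ Z^10, C_1 ≅ Z^22, C_2 ≅ Z^10.

Boundary ∂_1: C_1 → C_0 sends each edge [p,q] (with p < q) to q − p. For instance
  ∂af = f − a.
This gives a 10×22 integer matrix of rank 9; reducing to Smith normal form yields diagonal entries (1,1,1,1,1,1,1,1,1).

∂_2: C_2 → C_1 acts by ∂[p,q,r] = [q,r] − [p,r] + [p,q]. For instance
  ∂ghi = hi − gi + gh,
  ∂bcd = cd − bd + bc.
As a 22×10 matrix over Z this has rank 10, with invariant factors (1,1,1,1,1,1,1,1,1,1).

From H_k ≅ ker(∂_k) / im(∂_{k+1}) we obtain:

  H_0: rank C_0 − rank ∂_1 = 10 − 9 = 1, and the invariant factors of ∂_1 are all 1, so H_0 = Z.
  H_1: rank ker ∂_1 − rank ∂_2 = (22 − 9) − 10 = 3, and the invariant factors of ∂_2 are all 1, so H_1 = Z^3.
  H_2: rank ker ∂_2 − rank ∂_3 = (10 − 10) − 0 = 0, and there is no ∂_3, so H_2 = 0.

As a check, the Euler characteristic is 10 − 22 + 10 = -2, which agrees with 1 − 3 + 0 = -2.

H_0 ≅ Z,  H_1 ≅ Z^3,  H_2 = 0.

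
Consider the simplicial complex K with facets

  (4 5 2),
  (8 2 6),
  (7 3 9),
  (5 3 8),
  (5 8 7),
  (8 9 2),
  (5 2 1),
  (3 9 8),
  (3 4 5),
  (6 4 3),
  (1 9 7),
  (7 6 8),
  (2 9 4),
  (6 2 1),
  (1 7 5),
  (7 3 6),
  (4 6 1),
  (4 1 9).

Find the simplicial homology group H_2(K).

K has 9 vertices, 27 edges, 18 triangles.
rank ∂_2 = 18, rank ∂_3 = 0 ⇒ b_2 = 18 − 18 − 0 = 0. So H_2 = 0.

H_2 = 0.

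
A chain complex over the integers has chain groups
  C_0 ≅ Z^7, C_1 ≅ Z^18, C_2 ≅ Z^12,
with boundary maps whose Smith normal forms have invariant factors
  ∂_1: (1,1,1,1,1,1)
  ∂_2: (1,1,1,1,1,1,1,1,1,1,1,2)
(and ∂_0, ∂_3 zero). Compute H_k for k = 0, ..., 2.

H_0 = Z,  H_1 = Z/2,  H_2 = 0.

H_0: b_0 = 7 − 0 − 6 = 1; torsion from ∂_1 factors > 1: none. So H_0 = Z.
H_1: b_1 = 18 − 6 − 12 = 0; torsion from ∂_2 factors > 1: [2]. So H_1 = Z/2.
H_2: b_2 = 12 − 12 − 0 = 0; torsion from ∂_3 factors > 1: none. So H_2 = 0.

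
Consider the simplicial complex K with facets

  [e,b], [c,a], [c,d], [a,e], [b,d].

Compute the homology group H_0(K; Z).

K has 5 vertices, 5 edges.
rank ∂_0 = 0, rank ∂_1 = 4 ⇒ b_0 = 5 − 0 − 4 = 1; all invariant factors of ∂_1 are 1 so no torsion. So H_0 ≅ Z.

H_0 = Z.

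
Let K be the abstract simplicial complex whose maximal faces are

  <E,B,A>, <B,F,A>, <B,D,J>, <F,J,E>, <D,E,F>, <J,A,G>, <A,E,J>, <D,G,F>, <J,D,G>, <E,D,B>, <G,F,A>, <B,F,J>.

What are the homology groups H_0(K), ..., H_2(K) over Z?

K has 7 vertices, 18 edges, 12 triangles.
rank ∂_0 = 0, rank ∂_1 = 6 ⇒ b_0 = 7 − 0 − 6 = 1; all invariant factors of ∂_1 are 1 so no torsion. So H_0 = Z.
rank ∂_1 = 6, rank ∂_2 = 12 ⇒ b_1 = 18 − 6 − 12 = 0; ∂_2 has invariant factor(s) [2] giving torsion. So H_1 = Z/2.
rank ∂_2 = 12, rank ∂_3 = 0 ⇒ b_2 = 12 − 12 − 0 = 0. So H_2 = 0.

H_0 ≅ Z,  H_1 ≅ Z/2,  H_2 = 0.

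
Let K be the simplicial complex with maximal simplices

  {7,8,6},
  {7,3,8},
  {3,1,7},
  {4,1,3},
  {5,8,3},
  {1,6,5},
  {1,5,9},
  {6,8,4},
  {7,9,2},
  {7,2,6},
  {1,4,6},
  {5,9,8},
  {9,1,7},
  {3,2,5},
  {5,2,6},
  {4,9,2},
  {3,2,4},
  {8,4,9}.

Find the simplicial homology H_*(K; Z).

Fix the vertex order 1 < 2 < 3 < 4 < 5 < 6 < 7 < 8 < 9 and write every simplex with vertices in increasing order. Then dim K = 2 and the simplices of K are:

  0-simplices (9): [1], [2], [3], [4], [5], [6], [7], [8], [9]
  1-simplices (27): (27 of them)
  2-simplices (18): [1,3,4], [1,3,7], [1,4,6], [1,5,6], [1,5,9], [1,7,9], [2,3,4], [2,3,5], [2,4,9], [2,5,6], [2,6,7], [2,7,9], [3,5,8], [3,7,8], [4,6,8], [4,8,9], [5,8,9], [6,7,8]

so the chain groups are C_0 ≅ Z^9, C_1 ≅ Z^27, C_2 ≅ Z^18.

Boundary ∂_1: C_1 → C_0 sends each edge [p,q] (with p < q) to q − p. For instance
  ∂[5,9] = [9] − [5].
As a 9×27 matrix over Z this has rank 8, with invariant factors (1,1,1,1,1,1,1,1).

∂_2: C_2 → C_1 acts by ∂[p,q,r] = [q,r] − [p,r] + [p,q]. For instance
  ∂[1,5,6] = [5,6] − [1,6] + [1,5],
  ∂[3,7,8] = [7,8] − [3,8] + [3,7].
The 27×18 boundary matrix has rank 17 and Smith normal form diag(1,1,1,1,1,1,1,1,1,1,1,1,1,1,1,1,1).

Reading off H_k = ker ∂_k / im ∂_{k+1}:

  H_0: rank C_0 − rank ∂_1 = 9 − 8 = 1, and the invariant factors of ∂_1 are all 1, so H_0 = Z.
  H_1: rank ker ∂_1 − rank ∂_2 = (27 − 8) − 17 = 2, and the invariant factors of ∂_2 are all 1, so H_1 = Z^2.
  H_2: rank ker ∂_2 − rank ∂_3 = (18 − 17) − 0 = 1, and there is no ∂_3, so H_2 = Z.

H_0 = Z,  H_1 = Z^2,  H_2 = Z.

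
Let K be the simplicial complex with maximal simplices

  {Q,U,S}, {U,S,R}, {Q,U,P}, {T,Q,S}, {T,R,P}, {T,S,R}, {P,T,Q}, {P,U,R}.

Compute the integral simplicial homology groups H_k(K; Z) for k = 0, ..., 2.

H_0 = Z,  H_1 = 0,  H_2 = Z.

We work with the vertex ordering P < Q < R < S < T < U. The simplices of K, each written with vertices in increasing order, are:

  0-simplices (6): P, Q, R, S, T, U
  1-simplices (12): PQ, PR, PT, PU, QS, QT, QU, RS, RT, RU, ST, SU
  2-simplices (8): PQT, PQU, PRT, PRU, QST, QSU, RST, RSU

Hence C_0 ≅ Z^6, C_1 ≅ Z^12, C_2 ≅ Z^8.

The boundary map ∂_1: C_1 → C_0 maps an edge to its endpoints' difference, ∂[p,q] = q − p. For instance
  ∂RS = S − R.
As a 6×12 matrix over Z this has rank 5, with invariant factors (1,1,1,1,1).

Boundary ∂_2: C_2 → C_1 sends each 2-simplex [p,q,r] to [q,r] − [p,r] + [p,q]. For instance
  ∂PQU = QU − PU + PQ,
  ∂PRT = RT − PT + PR.
As a 12×8 matrix over Z this has rank 7, with invariant factors (1,1,1,1,1,1,1).

Reading off H_k = ker ∂_k / im ∂_{k+1}:

  H_0: rank C_0 − rank ∂_1 = 6 − 5 = 1, and the invariant factors of ∂_1 are all 1, so H_0 ≅ Z.
  H_1: rank ker ∂_1 − rank ∂_2 = (12 − 5) − 7 = 0, and the invariant factors of ∂_2 are all 1, so H_1 ≅ 0.
  H_2: rank ker ∂_2 − rank ∂_3 = (8 − 7) − 0 = 1, and there is no ∂_3, so H_2 ≅ Z.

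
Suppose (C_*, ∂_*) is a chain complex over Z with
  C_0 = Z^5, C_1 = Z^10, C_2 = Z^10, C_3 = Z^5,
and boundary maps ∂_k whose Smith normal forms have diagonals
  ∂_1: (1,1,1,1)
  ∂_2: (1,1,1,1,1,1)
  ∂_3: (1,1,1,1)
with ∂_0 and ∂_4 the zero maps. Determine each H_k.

H_0: b_0 = 5 − 0 − 4 = 1; torsion from ∂_1 factors > 1: none. So H_0 = Z.
H_1: b_1 = 10 − 4 − 6 = 0; torsion from ∂_2 factors > 1: none. So H_1 = 0.
H_2: b_2 = 10 − 6 − 4 = 0; torsion from ∂_3 factors > 1: none. So H_2 = 0.
H_3: b_3 = 5 − 4 − 0 = 1; torsion from ∂_4 factors > 1: none. So H_3 = Z.

H_0 = Z,  H_1 = 0,  H_2 = 0,  H_3 = Z.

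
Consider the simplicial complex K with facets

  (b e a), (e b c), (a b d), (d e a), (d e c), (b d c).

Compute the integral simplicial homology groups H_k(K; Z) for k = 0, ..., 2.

Fix the vertex order a < b < c < d < e and write every simplex with vertices in increasing order. Then dim K = 2 and the simplices of K are:

  0-simplices (5): a, b, c, d, e
  1-simplices (9): ab, ad, ae, bc, bd, be, cd, ce, de
  2-simplices (6): abd, abe, ade, bcd, bce, cde

so the chain groups are C_0 ≅ Z^5, C_1 ≅ Z^9, C_2 ≅ Z^6.

The boundary map ∂_1: C_1 → C_0 is given by ∂[p,q] = [q] − [p]. For instance
  ∂ad = d − a.
As a 5×9 matrix over Z this has rank 4, with invariant factors (1,1,1,1).

∂_2: C_2 → C_1 maps a triangle to the signed sum of its edges. For instance
  ∂abe = be − ae + ab,
  ∂abd = bd − ad + ab.
This gives a 9×6 integer matrix of rank 5; reducing to Smith normal form yields diagonal entries (1,1,1,1,1).

Reading off H_k = ker ∂_k / im ∂_{k+1}:

  H_0: rank C_0 − rank ∂_1 = 5 − 4 = 1, and the invariant factors of ∂_1 are all 1, so H_0 ≅ Z.
  H_1: rank ker ∂_1 − rank ∂_2 = (9 − 4) − 5 = 0, and the invariant factors of ∂_2 are all 1, so H_1 ≅ 0.
  H_2: rank ker ∂_2 − rank ∂_3 = (6 − 5) − 0 = 1, and there is no ∂_3, so H_2 ≅ Z.

H_0 = Z,  H_1 = 0,  H_2 = Z.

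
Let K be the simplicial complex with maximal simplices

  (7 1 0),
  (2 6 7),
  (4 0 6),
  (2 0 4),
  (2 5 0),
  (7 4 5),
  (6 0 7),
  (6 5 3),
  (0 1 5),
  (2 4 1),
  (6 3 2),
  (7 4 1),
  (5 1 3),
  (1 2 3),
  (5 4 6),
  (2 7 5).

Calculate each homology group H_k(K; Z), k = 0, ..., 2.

H_0 ≅ Z,  H_1 ≅ Z^2,  H_2 ≅ Z.

Order the vertices as 0 < 1 < 2 < 3 < 4 < 5 < 6 < 7. Listing each simplex with vertices in this order, K has dimension 2 with simplices:

  0-simplices (8): [0], [1], [2], [3], [4], [5], [6], [7]
  1-simplices (24): (24 of them)
  2-simplices (16): [0,1,5], [0,1,7], [0,2,4], [0,2,5], [0,4,6], [0,6,7], [1,2,3], [1,2,4], [1,3,5], [1,4,7], [2,3,6], [2,5,7], [2,6,7], [3,5,6], [4,5,6], [4,5,7]

so the chain groups are C_0 ≅ Z^8, C_1 ≅ Z^24, C_2 ≅ Z^16.

The boundary map ∂_1: C_1 → C_0 maps an edge to its endpoints' difference, ∂[p,q] = q − p.
As a 8×24 matrix over Z this has rank 7, with invariant factors (1,1,1,1,1,1,1).

Boundary ∂_2: C_2 → C_1 maps a triangle to the signed sum of its edges. For instance
  ∂[0,1,7] = [1,7] − [0,7] + [0,1],
  ∂[2,6,7] = [6,7] − [2,7] + [2,6].
This gives a 24×16 integer matrix of rank 15; reducing to Smith normal form yields diagonal entries (1,1,1,1,1,1,1,1,1,1,1,1,1,1,1).

Computing H_k = (kernel of ∂_k) / (image of ∂_{k+1}):

  H_0: rank C_0 − rank ∂_1 = 8 − 7 = 1, and the invariant factors of ∂_1 are all 1, so H_0 ≅ Z.
  H_1: rank ker ∂_1 − rank ∂_2 = (24 − 7) − 15 = 2, and the invariant factors of ∂_2 are all 1, so H_1 ≅ Z^2.
  H_2: rank ker ∂_2 − rank ∂_3 = (16 − 15) − 0 = 1, and there is no ∂_3, so H_2 ≅ Z.

As a check, the Euler characteristic is 8 − 24 + 16 = 0, which agrees with 1 − 2 + 1 = 0.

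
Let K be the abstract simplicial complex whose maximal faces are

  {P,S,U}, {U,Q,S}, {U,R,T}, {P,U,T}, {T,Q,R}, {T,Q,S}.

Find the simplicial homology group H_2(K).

H_2 ≅ 0.

Order the vertices as P < Q < R < S < T < U. Listing each simplex with vertices in this order, K has dimension 2 with simplices:

  0-simplices (6): P, Q, R, S, T, U
  1-simplices (12): PS, PT, PU, QR, QS, QT, QU, RT, RU, ST, SU, TU
  2-simplices (6): PSU, PTU, QRT, QST, QSU, RTU

giving chain groups C_0 ≅ Z^6, C_1 ≅ Z^12, C_2 ≅ Z^6.

Boundary ∂_1: C_1 → C_0 maps an edge to its endpoints' difference, ∂[p,q] = q − p.
As a 6×12 matrix over Z this has rank 5, with invariant factors (1,1,1,1,1).

Boundary ∂_2: C_2 → C_1 sends each 2-simplex [p,q,r] to [q,r] − [p,r] + [p,q]. For instance
  ∂QST = ST − QT + QS,
  ∂PSU = SU − PU + PS.
As a 12×6 matrix over Z this has rank 6, with invariant factors (1,1,1,1,1,1).

From H_k ≅ ker(∂_k) / im(∂_{k+1}) we obtain:

  H_2: rank ker ∂_2 − rank ∂_3 = (6 − 6) − 0 = 0, and there is no ∂_3, so H_2 = 0.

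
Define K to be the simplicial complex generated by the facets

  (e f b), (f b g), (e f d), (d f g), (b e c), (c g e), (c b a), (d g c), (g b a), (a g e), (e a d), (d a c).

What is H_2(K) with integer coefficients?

Order the vertices as a < b < c < d < e < f < g. Listing each simplex with vertices in this order, K has dimension 2 with simplices:

  0-simplices (7): a, b, c, d, e, f, g
  1-simplices (18): ab, ac, ad, ae, ag, bc, be, bf, bg, cd, ce, cg, de, df, dg, ef, eg, fg
  2-simplices (12): abc, abg, acd, ade, aeg, bce, bef, bfg, cdg, ceg, def, dfg

giving chain groups C_0 ≅ Z^7, C_1 ≅ Z^18, C_2 ≅ Z^12.

Boundary ∂_1: C_1 → C_0 maps an edge to its endpoints' difference, ∂[p,q] = q − p. For instance
  ∂ef = f − e.
This gives a 7×18 integer matrix of rank 6; reducing to Smith normal form yields diagonal entries (1,1,1,1,1,1).

Boundary ∂_2: C_2 → C_1 sends each 2-simplex [p,q,r] to [q,r] − [p,r] + [p,q]. For instance
  ∂bfg = fg − bg + bf,
  ∂bce = ce − be + bc.
The resulting 18×12 matrix has rank 12, and its Smith normal form has invariant factors (1,1,1,1,1,1,1,1,1,1,1,2).

Reading off H_k = ker ∂_k / im ∂_{k+1}:

  H_2: rank ker ∂_2 − rank ∂_3 = (12 − 12) − 0 = 0, and there is no ∂_3, so H_2 = 0.

H_2 ≅ 0.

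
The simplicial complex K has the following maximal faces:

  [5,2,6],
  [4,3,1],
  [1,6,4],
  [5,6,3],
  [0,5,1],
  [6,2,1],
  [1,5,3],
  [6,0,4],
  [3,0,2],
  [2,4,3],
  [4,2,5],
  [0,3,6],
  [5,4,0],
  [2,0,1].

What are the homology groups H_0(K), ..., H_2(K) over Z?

H_0 ≅ Z,  H_1 ≅ Z^2,  H_2 ≅ Z.

Take the total order 0 < 1 < 2 < 3 < 4 < 5 < 6 on the vertex set. Then K (dimension 2) consists of the simplices:

  0-simplices (7): [0], [1], [2], [3], [4], [5], [6]
  1-simplices (21): [0,1], [0,2], [0,3], [0,4], [0,5], [0,6], [1,2], [1,3], [1,4], [1,5], [1,6], [2,3], [2,4], [2,5], [2,6], [3,4], [3,5], [3,6], [4,5], [4,6], [5,6]
  2-simplices (14): [0,1,2], [0,1,5], [0,2,3], [0,3,6], [0,4,5], [0,4,6], [1,2,6], [1,3,4], [1,3,5], [1,4,6], [2,3,4], [2,4,5], [2,5,6], [3,5,6]

giving chain groups C_0 ≅ Z^7, C_1 ≅ Z^21, C_2 ≅ Z^14.

∂_1: C_1 → C_0 is given by ∂[p,q] = [q] − [p].
This gives a 7×21 integer matrix of rank 6; reducing to Smith normal form yields diagonal entries (1,1,1,1,1,1).

Boundary ∂_2: C_2 → C_1 maps a triangle to the signed sum of its edges. For instance
  ∂[1,3,5] = [3,5] − [1,5] + [1,3],
  ∂[1,3,4] = [3,4] − [1,4] + [1,3].
This gives a 21×14 integer matrix of rank 13; reducing to Smith normal form yields diagonal entries (1,1,1,1,1,1,1,1,1,1,1,1,1).

Computing H_k = (kernel of ∂_k) / (image of ∂_{k+1}):

  H_0: rank C_0 − rank ∂_1 = 7 − 6 = 1, and the invariant factors of ∂_1 are all 1, so H_0 ≅ Z.
  H_1: rank ker ∂_1 − rank ∂_2 = (21 − 6) − 13 = 2, and the invariant factors of ∂_2 are all 1, so H_1 ≅ Z^2.
  H_2: rank ker ∂_2 − rank ∂_3 = (14 − 13) − 0 = 1, and there is no ∂_3, so H_2 ≅ Z.

As a check, the Euler characteristic is 7 − 21 + 14 = 0, which agrees with 1 − 2 + 1 = 0.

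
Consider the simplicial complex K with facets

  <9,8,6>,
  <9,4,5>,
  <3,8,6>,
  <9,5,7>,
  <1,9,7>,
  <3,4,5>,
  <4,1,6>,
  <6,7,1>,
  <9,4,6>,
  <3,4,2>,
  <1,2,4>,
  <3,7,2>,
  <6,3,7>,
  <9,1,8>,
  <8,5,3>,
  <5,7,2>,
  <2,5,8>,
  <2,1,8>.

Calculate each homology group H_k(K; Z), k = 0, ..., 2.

Fix the vertex order 1 < 2 < 3 < 4 < 5 < 6 < 7 < 8 < 9 and write every simplex with vertices in increasing order. Then dim K = 2 and the simplices of K are:

  0-simplices (9): [1], [2], [3], [4], [5], [6], [7], [8], [9]
  1-simplices (27): (27 of them)
  2-simplices (18): [1,2,4], [1,2,8], [1,4,6], [1,6,7], [1,7,9], [1,8,9], [2,3,4], [2,3,7], [2,5,7], [2,5,8], [3,4,5], [3,5,8], [3,6,7], [3,6,8], [4,5,9], [4,6,9], [5,7,9], [6,8,9]

giving chain groups C_0 ≅ Z^9, C_1 ≅ Z^27, C_2 ≅ Z^18.

The boundary map ∂_1: C_1 → C_0 is given by ∂[p,q] = [q] − [p].
As a 9×27 matrix over Z this has rank 8, with invariant factors (1,1,1,1,1,1,1,1).

Boundary ∂_2: C_2 → C_1 sends each 2-simplex [p,q,r] to [q,r] − [p,r] + [p,q]. For instance
  ∂[3,4,5] = [4,5] − [3,5] + [3,4],
  ∂[2,5,8] = [5,8] − [2,8] + [2,5].
The 27×18 boundary matrix has rank 18 and Smith normal form diag(1,1,1,1,1,1,1,1,1,1,1,1,1,1,1,1,1,2).

Reading off H_k = ker ∂_k / im ∂_{k+1}:

  H_0: rank C_0 − rank ∂_1 = 9 − 8 = 1, and the invariant factors of ∂_1 are all 1, so H_0 ≅ Z.
  H_1: rank ker ∂_1 − rank ∂_2 = (27 − 8) − 18 = 1, and ∂_2 has invariant factor 2 > 1, so H_1 ≅ Z ⊕ Z_2.
  H_2: rank ker ∂_2 − rank ∂_3 = (18 − 18) − 0 = 0, and there is no ∂_3, so H_2 ≅ 0.

As a check, the Euler characteristic is 9 − 27 + 18 = 0, which agrees with 1 − 1 + 0 = 0.

H_0 = Z,  H_1 = Z ⊕ Z_2,  H_2 = 0.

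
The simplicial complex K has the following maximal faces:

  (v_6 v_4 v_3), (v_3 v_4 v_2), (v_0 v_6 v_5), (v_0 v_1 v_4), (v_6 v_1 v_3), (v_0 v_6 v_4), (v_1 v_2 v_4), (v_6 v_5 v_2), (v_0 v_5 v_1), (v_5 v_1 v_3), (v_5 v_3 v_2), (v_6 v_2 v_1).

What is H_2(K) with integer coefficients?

Take the total order v_0 < v_1 < v_2 < v_3 < v_4 < v_5 < v_6 on the vertex set. Then K (dimension 2) consists of the simplices:

  0-simplices (7): [v_0], [v_1], [v_2], [v_3], [v_4], [v_5], [v_6]
  1-simplices (18): (18 of them)
  2-simplices (12): (12 of them)

Hence C_0 ≅ Z^7, C_1 ≅ Z^18, C_2 ≅ Z^12.

∂_1: C_1 → C_0 maps an edge to its endpoints' difference, ∂[p,q] = q − p. For instance
  ∂[v_3,v_4] = [v_4] − [v_3].
As a 7×18 matrix over Z this has rank 6, with invariant factors (1,1,1,1,1,1).

∂_2: C_2 → C_1 sends each 2-simplex [p,q,r] to [q,r] − [p,r] + [p,q]. For instance
  ∂[v_1,v_2,v_6] = [v_2,v_6] − [v_1,v_6] + [v_1,v_2],
  ∂[v_0,v_1,v_5] = [v_1,v_5] − [v_0,v_5] + [v_0,v_1].
As a 18×12 matrix over Z this has rank 12, with invariant factors (1,1,1,1,1,1,1,1,1,1,1,2).

Reading off H_k = ker ∂_k / im ∂_{k+1}:

  H_2: rank ker ∂_2 − rank ∂_3 = (12 − 12) − 0 = 0, and there is no ∂_3, so H_2 = 0.

H_2 = 0.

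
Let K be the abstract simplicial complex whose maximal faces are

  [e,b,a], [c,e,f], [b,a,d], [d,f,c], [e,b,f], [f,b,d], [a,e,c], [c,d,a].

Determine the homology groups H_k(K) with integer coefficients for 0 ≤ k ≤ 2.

H_0 = Z,  H_1 = 0,  H_2 = Z.

Fix the vertex order a < b < c < d < e < f and write every simplex with vertices in increasing order. Then dim K = 2 and the simplices of K are:

  0-simplices (6): a, b, c, d, e, f
  1-simplices (12): ab, ac, ad, ae, bd, be, bf, cd, ce, cf, df, ef
  2-simplices (8): abd, abe, acd, ace, bdf, bef, cdf, cef

Hence C_0 ≅ Z^6, C_1 ≅ Z^12, C_2 ≅ Z^8.

∂_1: C_1 → C_0 sends each edge [p,q] (with p < q) to q − p.
The resulting 6×12 matrix has rank 5, and its Smith normal form has invariant factors (1,1,1,1,1).

∂_2: C_2 → C_1 sends each 2-simplex [p,q,r] to [q,r] − [p,r] + [p,q]. For instance
  ∂acd = cd − ad + ac,
  ∂abd = bd − ad + ab.
As a 12×8 matrix over Z this has rank 7, with invariant factors (1,1,1,1,1,1,1).

From H_k ≅ ker(∂_k) / im(∂_{k+1}) we obtain:

  H_0: rank C_0 − rank ∂_1 = 6 − 5 = 1, and the invariant factors of ∂_1 are all 1, so H_0 = Z.
  H_1: rank ker ∂_1 − rank ∂_2 = (12 − 5) − 7 = 0, and the invariant factors of ∂_2 are all 1, so H_1 = 0.
  H_2: rank ker ∂_2 − rank ∂_3 = (8 − 7) − 0 = 1, and there is no ∂_3, so H_2 = Z.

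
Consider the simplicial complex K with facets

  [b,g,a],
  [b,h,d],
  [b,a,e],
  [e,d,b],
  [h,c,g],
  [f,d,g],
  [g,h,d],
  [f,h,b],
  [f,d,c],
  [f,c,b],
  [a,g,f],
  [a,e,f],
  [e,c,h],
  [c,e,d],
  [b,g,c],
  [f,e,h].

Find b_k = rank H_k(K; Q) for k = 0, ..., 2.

Fix the vertex order a < b < c < d < e < f < g < h and write every simplex with vertices in increasing order. Then dim K = 2 and the simplices of K are:

  0-simplices (8): a, b, c, d, e, f, g, h
  1-simplices (24): ab, ae, af, ag, bc, bd, be, bf, bg, bh, cd, ce, cf, cg, ch, de, df, dg, dh, ef, eh, fg, fh, gh
  2-simplices (16): abe, abg, aef, afg, bcf, bcg, bde, bdh, bfh, cde, cdf, ceh, cgh, dfg, dgh, efh

giving chain groups C_0 ≅ Z^8, C_1 ≅ Z^24, C_2 ≅ Z^16.

Boundary ∂_1: C_1 → C_0 is given by ∂[p,q] = [q] − [p]. For instance
  ∂fg = g − f.
As a 8×24 matrix over Z this has rank 7, with invariant factors (1,1,1,1,1,1,1).

∂_2: C_2 → C_1 acts by ∂[p,q,r] = [q,r] − [p,r] + [p,q]. For instance
  ∂afg = fg − ag + af,
  ∂bcg = cg − bg + bc.
The 24×16 boundary matrix has rank 15 and Smith normal form diag(1,1,1,1,1,1,1,1,1,1,1,1,1,1,1).

Computing H_k = (kernel of ∂_k) / (image of ∂_{k+1}):

  H_0: rank C_0 − rank ∂_1 = 8 − 7 = 1, and the invariant factors of ∂_1 are all 1, so H_0 = Z.
  H_1: rank ker ∂_1 − rank ∂_2 = (24 − 7) − 15 = 2, and the invariant factors of ∂_2 are all 1, so H_1 = Z^2.
  H_2: rank ker ∂_2 − rank ∂_3 = (16 − 15) − 0 = 1, and there is no ∂_3, so H_2 = Z.

As a check, the Euler characteristic is 8 − 24 + 16 = 0, which agrees with 1 − 2 + 1 = 0.
(K is a triangulation of the torus T^2.)

Hence the Betti numbers are b_0 = 1, b_1 = 2, b_2 = 1.

b_0 = 1, b_1 = 2, b_2 = 1.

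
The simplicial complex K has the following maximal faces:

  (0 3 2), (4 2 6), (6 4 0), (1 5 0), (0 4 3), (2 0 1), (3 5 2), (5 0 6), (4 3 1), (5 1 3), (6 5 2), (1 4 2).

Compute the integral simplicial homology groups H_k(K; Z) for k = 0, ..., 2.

Fix the vertex order 0 < 1 < 2 < 3 < 4 < 5 < 6 and write every simplex with vertices in increasing order. Then dim K = 2 and the simplices of K are:

  0-simplices (7): [0], [1], [2], [3], [4], [5], [6]
  1-simplices (18): [0,1], [0,2], [0,3], [0,4], [0,5], [0,6], [1,2], [1,3], [1,4], [1,5], [2,3], [2,4], [2,5], [2,6], [3,4], [3,5], [4,6], [5,6]
  2-simplices (12): [0,1,2], [0,1,5], [0,2,3], [0,3,4], [0,4,6], [0,5,6], [1,2,4], [1,3,4], [1,3,5], [2,3,5], [2,4,6], [2,5,6]

so the chain groups are C_0 ≅ Z^7, C_1 ≅ Z^18, C_2 ≅ Z^12.

Boundary ∂_1: C_1 → C_0 is given by ∂[p,q] = [q] − [p].
As a 7×18 matrix over Z this has rank 6, with invariant factors (1,1,1,1,1,1).

Boundary ∂_2: C_2 → C_1 maps a triangle to the signed sum of its edges. For instance
  ∂[2,3,5] = [3,5] − [2,5] + [2,3],
  ∂[1,3,4] = [3,4] − [1,4] + [1,3].
The resulting 18×12 matrix has rank 12, and its Smith normal form has invariant factors (1,1,1,1,1,1,1,1,1,1,1,2).

Now H_k = ker ∂_k / im ∂_{k+1}, so:

  H_0: rank C_0 − rank ∂_1 = 7 − 6 = 1, and the invariant factors of ∂_1 are all 1, so H_0 = Z.
  H_1: rank ker ∂_1 − rank ∂_2 = (18 − 6) − 12 = 0, and ∂_2 has invariant factor 2 > 1, so H_1 = Z/2Z.
  H_2: rank ker ∂_2 − rank ∂_3 = (12 − 12) − 0 = 0, and there is no ∂_3, so H_2 = 0.

H_0 ≅ Z,  H_1 ≅ Z/2Z,  H_2 = 0.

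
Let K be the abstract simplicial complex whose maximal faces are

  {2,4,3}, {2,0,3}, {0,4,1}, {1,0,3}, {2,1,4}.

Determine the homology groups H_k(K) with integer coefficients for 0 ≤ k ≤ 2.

H_0 ≅ Z,  H_1 ≅ Z,  H_2 = 0.

Fix the vertex order 0 < 1 < 2 < 3 < 4 and write every simplex with vertices in increasing order. Then dim K = 2 and the simplices of K are:

  0-simplices (5): [0], [1], [2], [3], [4]
  1-simplices (10): [0,1], [0,2], [0,3], [0,4], [1,2], [1,3], [1,4], [2,3], [2,4], [3,4]
  2-simplices (5): [0,1,3], [0,1,4], [0,2,3], [1,2,4], [2,3,4]

giving chain groups C_0 ≅ Z^5, C_1 ≅ Z^10, C_2 ≅ Z^5.

The boundary map ∂_1: C_1 → C_0 sends each edge [p,q] (with p < q) to q − p. For instance
  ∂[1,2] = [2] − [1].
The 5×10 boundary matrix has rank 4 and Smith normal form diag(1,1,1,1).

The boundary map ∂_2: C_2 → C_1 acts by ∂[p,q,r] = [q,r] − [p,r] + [p,q]. For instance
  ∂[2,3,4] = [3,4] − [2,4] + [2,3],
  ∂[1,2,4] = [2,4] − [1,4] + [1,2].
The 10×5 boundary matrix has rank 5 and Smith normal form diag(1,1,1,1,1).

From H_k ≅ ker(∂_k) / im(∂_{k+1}) we obtain:

  H_0: rank C_0 − rank ∂_1 = 5 − 4 = 1, and the invariant factors of ∂_1 are all 1, so H_0 = Z.
  H_1: rank ker ∂_1 − rank ∂_2 = (10 − 4) − 5 = 1, and the invariant factors of ∂_2 are all 1, so H_1 = Z.
  H_2: rank ker ∂_2 − rank ∂_3 = (5 − 5) − 0 = 0, and there is no ∂_3, so H_2 = 0.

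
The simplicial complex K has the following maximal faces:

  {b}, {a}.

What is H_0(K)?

K has 2 vertices.
rank ∂_0 = 0, rank ∂_1 = 0 ⇒ b_0 = 2 − 0 − 0 = 2. So H_0 ≅ Z^2.

H_0 = Z^2.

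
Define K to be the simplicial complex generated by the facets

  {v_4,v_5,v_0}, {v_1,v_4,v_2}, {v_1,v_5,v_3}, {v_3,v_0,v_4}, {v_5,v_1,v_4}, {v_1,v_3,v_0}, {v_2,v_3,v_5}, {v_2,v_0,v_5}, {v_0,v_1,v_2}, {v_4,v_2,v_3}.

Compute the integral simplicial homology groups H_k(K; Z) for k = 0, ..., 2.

Order the vertices as v_0 < v_1 < v_2 < v_3 < v_4 < v_5. Listing each simplex with vertices in this order, K has dimension 2 with simplices:

  0-simplices (6): [v_0], [v_1], [v_2], [v_3], [v_4], [v_5]
  1-simplices (15): (15 of them)
  2-simplices (10): [v_0,v_1,v_2], [v_0,v_1,v_3], [v_0,v_2,v_5], [v_0,v_3,v_4], [v_0,v_4,v_5], [v_1,v_2,v_4], [v_1,v_3,v_5], [v_1,v_4,v_5], [v_2,v_3,v_4], [v_2,v_3,v_5]

giving chain groups C_0 ≅ Z^6, C_1 ≅ Z^15, C_2 ≅ Z^10.

Boundary ∂_1: C_1 → C_0 sends each edge [p,q] (with p < q) to q − p. For instance
  ∂[v_4,v_5] = [v_5] − [v_4].
As a 6×15 matrix over Z this has rank 5, with invariant factors (1,1,1,1,1).

Boundary ∂_2: C_2 → C_1 sends each 2-simplex [p,q,r] to [q,r] − [p,r] + [p,q]. For instance
  ∂[v_0,v_1,v_2] = [v_1,v_2] − [v_0,v_2] + [v_0,v_1],
  ∂[v_0,v_2,v_5] = [v_2,v_5] − [v_0,v_5] + [v_0,v_2].
The resulting 15×10 matrix has rank 10, and its Smith normal form has invariant factors (1,1,1,1,1,1,1,1,1,2).

Reading off H_k = ker ∂_k / im ∂_{k+1}:

  H_0: rank C_0 − rank ∂_1 = 6 − 5 = 1, and the invariant factors of ∂_1 are all 1, so H_0 ≅ Z.
  H_1: rank ker ∂_1 − rank ∂_2 = (15 − 5) − 10 = 0, and ∂_2 has invariant factor 2 > 1, so H_1 ≅ Z/2.
  H_2: rank ker ∂_2 − rank ∂_3 = (10 − 10) − 0 = 0, and there is no ∂_3, so H_2 ≅ 0.

H_0 = Z,  H_1 = Z/2,  H_2 = 0.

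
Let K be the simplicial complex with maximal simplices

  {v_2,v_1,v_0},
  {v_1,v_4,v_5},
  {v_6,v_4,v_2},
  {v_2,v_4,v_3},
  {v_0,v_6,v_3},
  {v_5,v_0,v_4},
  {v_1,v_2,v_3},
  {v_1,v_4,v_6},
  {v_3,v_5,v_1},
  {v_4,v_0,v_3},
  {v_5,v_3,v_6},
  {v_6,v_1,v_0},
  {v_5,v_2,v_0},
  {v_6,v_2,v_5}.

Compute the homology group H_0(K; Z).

H_0 = Z.

Order the vertices as v_0 < v_1 < v_2 < v_3 < v_4 < v_5 < v_6. Listing each simplex with vertices in this order, K has dimension 2 with simplices:

  0-simplices (7): [v_0], [v_1], [v_2], [v_3], [v_4], [v_5], [v_6]
  1-simplices (21): (21 of them)
  2-simplices (14): (14 of them)

so the chain groups are C_0 ≅ Z^7, C_1 ≅ Z^21, C_2 ≅ Z^14.

Boundary ∂_1: C_1 → C_0 sends each edge [p,q] (with p < q) to q − p. For instance
  ∂[v_4,v_6] = [v_6] − [v_4].
As a 7×21 matrix over Z this has rank 6, with invariant factors (1,1,1,1,1,1).

Boundary ∂_2: C_2 → C_1 maps a triangle to the signed sum of its edges. For instance
  ∂[v_0,v_1,v_2] = [v_1,v_2] − [v_0,v_2] + [v_0,v_1],
  ∂[v_3,v_5,v_6] = [v_5,v_6] − [v_3,v_6] + [v_3,v_5].
The resulting 21×14 matrix has rank 13, and its Smith normal form has invariant factors (1,1,1,1,1,1,1,1,1,1,1,1,1).

Computing H_k = (kernel of ∂_k) / (image of ∂_{k+1}):

  H_0: rank C_0 − rank ∂_1 = 7 − 6 = 1, and the invariant factors of ∂_1 are all 1, so H_0 ≅ Z.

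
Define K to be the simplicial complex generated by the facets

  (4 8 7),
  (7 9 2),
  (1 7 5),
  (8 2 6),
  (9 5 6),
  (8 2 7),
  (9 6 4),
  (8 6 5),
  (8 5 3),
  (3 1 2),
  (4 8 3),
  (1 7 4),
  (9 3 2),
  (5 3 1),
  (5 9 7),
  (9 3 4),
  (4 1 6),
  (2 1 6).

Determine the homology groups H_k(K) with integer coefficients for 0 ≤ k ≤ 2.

H_0 = Z,  H_1 = Z^2,  H_2 = Z.

Take the total order 1 < 2 < 3 < 4 < 5 < 6 < 7 < 8 < 9 on the vertex set. Then K (dimension 2) consists of the simplices:

  0-simplices (9): [1], [2], [3], [4], [5], [6], [7], [8], [9]
  1-simplices (27): (27 of them)
  2-simplices (18): [1,2,3], [1,2,6], [1,3,5], [1,4,6], [1,4,7], [1,5,7], [2,3,9], [2,6,8], [2,7,8], [2,7,9], [3,4,8], [3,4,9], [3,5,8], [4,6,9], [4,7,8], [5,6,8], [5,6,9], [5,7,9]

Hence C_0 ≅ Z^9, C_1 ≅ Z^27, C_2 ≅ Z^18.

∂_1: C_1 → C_0 sends each edge [p,q] (with p < q) to q − p. For instance
  ∂[1,4] = [4] − [1].
This gives a 9×27 integer matrix of rank 8; reducing to Smith normal form yields diagonal entries (1,1,1,1,1,1,1,1).

∂_2: C_2 → C_1 maps a triangle to the signed sum of its edges. For instance
  ∂[2,7,8] = [7,8] − [2,8] + [2,7],
  ∂[2,6,8] = [6,8] − [2,8] + [2,6].
This gives a 27×18 integer matrix of rank 17; reducing to Smith normal form yields diagonal entries (1,1,1,1,1,1,1,1,1,1,1,1,1,1,1,1,1).

From H_k ≅ ker(∂_k) / im(∂_{k+1}) we obtain:

  H_0: rank C_0 − rank ∂_1 = 9 − 8 = 1, and the invariant factors of ∂_1 are all 1, so H_0 ≅ Z.
  H_1: rank ker ∂_1 − rank ∂_2 = (27 − 8) − 17 = 2, and the invariant factors of ∂_2 are all 1, so H_1 ≅ Z^2.
  H_2: rank ker ∂_2 − rank ∂_3 = (18 − 17) − 0 = 1, and there is no ∂_3, so H_2 ≅ Z.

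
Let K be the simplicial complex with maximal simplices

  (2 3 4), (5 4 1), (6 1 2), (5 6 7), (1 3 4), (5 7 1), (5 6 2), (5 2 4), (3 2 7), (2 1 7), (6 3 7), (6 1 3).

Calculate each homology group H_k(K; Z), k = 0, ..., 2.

H_0 ≅ Z,  H_1 ≅ Z/2Z,  H_2 = 0.

Take the total order 1 < 2 < 3 < 4 < 5 < 6 < 7 on the vertex set. Then K (dimension 2) consists of the simplices:

  0-simplices (7): [1], [2], [3], [4], [5], [6], [7]
  1-simplices (18): [1,2], [1,3], [1,4], [1,5], [1,6], [1,7], [2,3], [2,4], [2,5], [2,6], [2,7], [3,4], [3,6], [3,7], [4,5], [5,6], [5,7], [6,7]
  2-simplices (12): [1,2,6], [1,2,7], [1,3,4], [1,3,6], [1,4,5], [1,5,7], [2,3,4], [2,3,7], [2,4,5], [2,5,6], [3,6,7], [5,6,7]

Hence C_0 ≅ Z^7, C_1 ≅ Z^18, C_2 ≅ Z^12.

Boundary ∂_1: C_1 → C_0 sends each edge [p,q] (with p < q) to q − p.
This gives a 7×18 integer matrix of rank 6; reducing to Smith normal form yields diagonal entries (1,1,1,1,1,1).

The boundary map ∂_2: C_2 → C_1 acts by ∂[p,q,r] = [q,r] − [p,r] + [p,q]. For instance
  ∂[1,2,7] = [2,7] − [1,7] + [1,2],
  ∂[1,5,7] = [5,7] − [1,7] + [1,5].
The 18×12 boundary matrix has rank 12 and Smith normal form diag(1,1,1,1,1,1,1,1,1,1,1,2).

Computing H_k = (kernel of ∂_k) / (image of ∂_{k+1}):

  H_0: rank C_0 − rank ∂_1 = 7 − 6 = 1, and the invariant factors of ∂_1 are all 1, so H_0 = Z.
  H_1: rank ker ∂_1 − rank ∂_2 = (18 − 6) − 12 = 0, and ∂_2 has invariant factor 2 > 1, so H_1 = Z/2Z.
  H_2: rank ker ∂_2 − rank ∂_3 = (12 − 12) − 0 = 0, and there is no ∂_3, so H_2 = 0.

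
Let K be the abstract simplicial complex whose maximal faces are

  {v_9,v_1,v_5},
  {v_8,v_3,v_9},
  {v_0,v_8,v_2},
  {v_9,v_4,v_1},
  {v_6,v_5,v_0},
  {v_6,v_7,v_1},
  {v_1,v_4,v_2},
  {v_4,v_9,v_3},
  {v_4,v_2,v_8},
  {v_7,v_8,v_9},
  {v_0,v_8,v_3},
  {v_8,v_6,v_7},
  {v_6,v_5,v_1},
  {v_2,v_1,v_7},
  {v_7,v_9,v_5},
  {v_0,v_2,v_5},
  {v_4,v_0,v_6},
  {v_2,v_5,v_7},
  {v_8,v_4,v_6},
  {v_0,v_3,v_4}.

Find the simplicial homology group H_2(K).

Order the vertices as v_0 < v_1 < v_2 < v_3 < v_4 < v_5 < v_6 < v_7 < v_8 < v_9. Listing each simplex with vertices in this order, K has dimension 2 with simplices:

  0-simplices (10): [v_0], [v_1], [v_2], [v_3], [v_4], [v_5], [v_6], [v_7], [v_8], [v_9]
  1-simplices (30): (30 of them)
  2-simplices (20): (20 of them)

so the chain groups are C_0 ≅ Z^10, C_1 ≅ Z^30, C_2 ≅ Z^20.

The boundary map ∂_1: C_1 → C_0 sends each edge [p,q] (with p < q) to q − p.
As a 10×30 matrix over Z this has rank 9, with invariant factors (1,1,1,1,1,1,1,1,1).

Boundary ∂_2: C_2 → C_1 acts by ∂[p,q,r] = [q,r] − [p,r] + [p,q]. For instance
  ∂[v_2,v_4,v_8] = [v_4,v_8] − [v_2,v_8] + [v_2,v_4],
  ∂[v_3,v_4,v_9] = [v_4,v_9] − [v_3,v_9] + [v_3,v_4].
As a 30×20 matrix over Z this has rank 20, with invariant factors (1,1,1,1,1,1,1,1,1,1,1,1,1,1,1,1,1,1,1,2).

Computing H_k = (kernel of ∂_k) / (image of ∂_{k+1}):

  H_2: rank ker ∂_2 − rank ∂_3 = (20 − 20) − 0 = 0, and there is no ∂_3, so H_2 ≅ 0.

H_2 = 0.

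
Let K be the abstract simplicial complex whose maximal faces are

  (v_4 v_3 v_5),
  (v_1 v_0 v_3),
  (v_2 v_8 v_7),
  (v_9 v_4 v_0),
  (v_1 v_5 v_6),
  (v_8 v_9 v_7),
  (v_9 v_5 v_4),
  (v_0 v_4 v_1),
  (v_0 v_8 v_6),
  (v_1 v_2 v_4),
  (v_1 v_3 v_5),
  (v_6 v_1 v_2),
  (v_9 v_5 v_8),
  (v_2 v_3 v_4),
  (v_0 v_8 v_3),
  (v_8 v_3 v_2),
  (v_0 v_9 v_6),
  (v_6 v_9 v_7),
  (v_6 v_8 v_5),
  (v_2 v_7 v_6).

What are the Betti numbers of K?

b_0 = 1, b_1 = 1, b_2 = 0.

We work with the vertex ordering v_0 < v_1 < v_2 < v_3 < v_4 < v_5 < v_6 < v_7 < v_8 < v_9. The simplices of K, each written with vertices in increasing order, are:

  0-simplices (10): [v_0], [v_1], [v_2], [v_3], [v_4], [v_5], [v_6], [v_7], [v_8], [v_9]
  1-simplices (30): (30 of them)
  2-simplices (20): (20 of them)

so the chain groups are C_0 ≅ Z^10, C_1 ≅ Z^30, C_2 ≅ Z^20.

Boundary ∂_1: C_1 → C_0 sends each edge [p,q] (with p < q) to q − p. For instance
  ∂[v_1,v_4] = [v_4] − [v_1].
As a 10×30 matrix over Z this has rank 9, with invariant factors (1,1,1,1,1,1,1,1,1).

The boundary map ∂_2: C_2 → C_1 acts by ∂[p,q,r] = [q,r] − [p,r] + [p,q]. For instance
  ∂[v_0,v_4,v_9] = [v_4,v_9] − [v_0,v_9] + [v_0,v_4],
  ∂[v_5,v_6,v_8] = [v_6,v_8] − [v_5,v_8] + [v_5,v_6].
This gives a 30×20 integer matrix of rank 20; reducing to Smith normal form yields diagonal entries (1,1,1,1,1,1,1,1,1,1,1,1,1,1,1,1,1,1,1,2).

Reading off H_k = ker ∂_k / im ∂_{k+1}:

  H_0: rank C_0 − rank ∂_1 = 10 − 9 = 1, and the invariant factors of ∂_1 are all 1, so H_0 ≅ Z.
  H_1: rank ker ∂_1 − rank ∂_2 = (30 − 9) − 20 = 1, and ∂_2 has invariant factor 2 > 1, so H_1 ≅ Z ⊕ Z/2.
  H_2: rank ker ∂_2 − rank ∂_3 = (20 − 20) − 0 = 0, and there is no ∂_3, so H_2 ≅ 0.

Hence the Betti numbers are b_0 = 1, b_1 = 1, b_2 = 0.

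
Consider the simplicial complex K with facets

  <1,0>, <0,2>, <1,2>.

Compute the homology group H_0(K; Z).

H_0 = Z.

Order the vertices as 0 < 1 < 2. Listing each simplex with vertices in this order, K has dimension 1 with simplices:

  0-simplices (3): [0], [1], [2]
  1-simplices (3): [0,1], [0,2], [1,2]

giving chain groups C_0 ≅ Z^3, C_1 ≅ Z^3.

Boundary ∂_1: C_1 → C_0 sends each edge [p,q] (with p < q) to q − p. For instance
  ∂[0,1] = [1] − [0].
As a 3×3 matrix over Z this has rank 2, with invariant factors (1,1).

Reading off H_k = ker ∂_k / im ∂_{k+1}:

  H_0: rank C_0 − rank ∂_1 = 3 − 2 = 1, and the invariant factors of ∂_1 are all 1, so H_0 = Z.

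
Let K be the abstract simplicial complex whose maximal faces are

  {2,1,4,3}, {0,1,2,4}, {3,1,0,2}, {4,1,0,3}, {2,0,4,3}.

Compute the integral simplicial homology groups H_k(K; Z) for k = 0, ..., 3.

H_0 ≅ Z,  H_1 = 0,  H_2 = 0,  H_3 ≅ Z.

We work with the vertex ordering 0 < 1 < 2 < 3 < 4. The simplices of K, each written with vertices in increasing order, are:

  0-simplices (5): [0], [1], [2], [3], [4]
  1-simplices (10): [0,1], [0,2], [0,3], [0,4], [1,2], [1,3], [1,4], [2,3], [2,4], [3,4]
  2-simplices (10): [0,1,2], [0,1,3], [0,1,4], [0,2,3], [0,2,4], [0,3,4], [1,2,3], [1,2,4], [1,3,4], [2,3,4]
  3-simplices (5): [0,1,2,3], [0,1,2,4], [0,1,3,4], [0,2,3,4], [1,2,3,4]

giving chain groups C_0 ≅ Z^5, C_1 ≅ Z^10, C_2 ≅ Z^10, C_3 ≅ Z^5.

∂_1: C_1 → C_0 is given by ∂[p,q] = [q] − [p].
As a 5×10 matrix over Z this has rank 4, with invariant factors (1,1,1,1).

∂_2: C_2 → C_1 acts by ∂[p,q,r] = [q,r] − [p,r] + [p,q]. For instance
  ∂[0,1,2] = [1,2] − [0,2] + [0,1],
  ∂[1,3,4] = [3,4] − [1,4] + [1,3].
The resulting 10×10 matrix has rank 6, and its Smith normal form has invariant factors (1,1,1,1,1,1).

Boundary ∂_3: C_3 → C_2 sends each 3-simplex σ to the alternating sum Σ_i (−1)^i (σ with its i-th vertex removed). For instance
  ∂[1,2,3,4] = [2,3,4] − [1,3,4] + [1,2,4] − [1,2,3],
  ∂[0,1,2,3] = [1,2,3] − [0,2,3] + [0,1,3] − [0,1,2].
The 10×5 boundary matrix has rank 4 and Smith normal form diag(1,1,1,1).

From H_k ≅ ker(∂_k) / im(∂_{k+1}) we obtain:

  H_0: rank C_0 − rank ∂_1 = 5 − 4 = 1, and the invariant factors of ∂_1 are all 1, so H_0 ≅ Z.
  H_1: rank ker ∂_1 − rank ∂_2 = (10 − 4) − 6 = 0, and the invariant factors of ∂_2 are all 1, so H_1 ≅ 0.
  H_2: rank ker ∂_2 − rank ∂_3 = (10 − 6) − 4 = 0, and the invariant factors of ∂_3 are all 1, so H_2 ≅ 0.
  H_3: rank ker ∂_3 − rank ∂_4 = (5 − 4) − 0 = 1, and there is no ∂_4, so H_3 ≅ Z.

As a check, the Euler characteristic is 5 − 10 + 10 − 5 = 0, which agrees with 1 − 0 + 0 − 1 = 0.
(K is a triangulation of the 3-sphere S^3.)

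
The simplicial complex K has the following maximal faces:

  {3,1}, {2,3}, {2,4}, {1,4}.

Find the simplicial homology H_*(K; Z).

H_0 ≅ Z,  H_1 ≅ Z.

Fix the vertex order 1 < 2 < 3 < 4 and write every simplex with vertices in increasing order. Then dim K = 1 and the simplices of K are:

  0-simplices (4): [1], [2], [3], [4]
  1-simplices (4): [1,3], [1,4], [2,3], [2,4]

giving chain groups C_0 ≅ Z^4, C_1 ≅ Z^4.

∂_1: C_1 → C_0 sends each edge [p,q] (with p < q) to q − p. For instance
  ∂[1,3] = [3] − [1].
As a 4×4 matrix over Z this has rank 3, with invariant factors (1,1,1).

From H_k ≅ ker(∂_k) / im(∂_{k+1}) we obtain:

  H_0: rank C_0 − rank ∂_1 = 4 − 3 = 1, and the invariant factors of ∂_1 are all 1, so H_0 ≅ Z.
  H_1: rank ker ∂_1 − rank ∂_2 = (4 − 3) − 0 = 1, and there is no ∂_2, so H_1 ≅ Z.

(K is a triangulation of the circle S^1.)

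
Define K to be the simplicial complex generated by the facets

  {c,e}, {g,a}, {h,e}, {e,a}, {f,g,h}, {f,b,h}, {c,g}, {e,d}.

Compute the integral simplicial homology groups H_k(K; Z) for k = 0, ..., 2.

H_0 ≅ Z,  H_1 ≅ Z^2,  H_2 = 0.

Order the vertices as a < b < c < d < e < f < g < h. Listing each simplex with vertices in this order, K has dimension 2 with simplices:

  0-simplices (8): a, b, c, d, e, f, g, h
  1-simplices (11): ae, ag, bf, bh, ce, cg, de, eh, fg, fh, gh
  2-simplices (2): bfh, fgh

Hence C_0 ≅ Z^8, C_1 ≅ Z^11, C_2 ≅ Z^2.

Boundary ∂_1: C_1 → C_0 maps an edge to its endpoints' difference, ∂[p,q] = q − p. For instance
  ∂ae = e − a.
This gives a 8×11 integer matrix of rank 7; reducing to Smith normal form yields diagonal entries (1,1,1,1,1,1,1).

∂_2: C_2 → C_1 acts by ∂[p,q,r] = [q,r] − [p,r] + [p,q]. For instance
  ∂fgh = gh − fh + fg,
  ∂bfh = fh − bh + bf.
This gives a 11×2 integer matrix of rank 2; reducing to Smith normal form yields diagonal entries (1,1).

Now H_k = ker ∂_k / im ∂_{k+1}, so:

  H_0: rank C_0 − rank ∂_1 = 8 − 7 = 1, and the invariant factors of ∂_1 are all 1, so H_0 = Z.
  H_1: rank ker ∂_1 − rank ∂_2 = (11 − 7) − 2 = 2, and the invariant factors of ∂_2 are all 1, so H_1 = Z^2.
  H_2: rank ker ∂_2 − rank ∂_3 = (2 − 2) − 0 = 0, and there is no ∂_3, so H_2 = 0.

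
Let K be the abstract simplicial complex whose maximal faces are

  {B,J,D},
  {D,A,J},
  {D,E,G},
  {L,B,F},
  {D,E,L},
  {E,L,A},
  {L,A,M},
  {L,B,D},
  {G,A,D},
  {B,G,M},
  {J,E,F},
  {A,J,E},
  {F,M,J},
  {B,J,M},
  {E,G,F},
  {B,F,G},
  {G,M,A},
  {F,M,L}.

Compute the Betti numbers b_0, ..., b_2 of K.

b_0 = 1, b_1 = 1, b_2 = 0.

Order the vertices as A < B < D < E < F < G < J < L < M. Listing each simplex with vertices in this order, K has dimension 2 with simplices:

  0-simplices (9): A, B, D, E, F, G, J, L, M
  1-simplices (27): AD, AE, AG, AJ, AL, AM, BD, BF, BG, BJ, BL, BM, DE, DG, DJ, DL, EF, EG, EJ, EL, FG, FJ, FL, FM, GM, JM, LM
  2-simplices (18): ADG, ADJ, AEJ, AEL, AGM, ALM, BDJ, BDL, BFG, BFL, BGM, BJM, DEG, DEL, EFG, EFJ, FJM, FLM

Hence C_0 ≅ Z^9, C_1 ≅ Z^27, C_2 ≅ Z^18.

∂_1: C_1 → C_0 sends each edge [p,q] (with p < q) to q − p.
The 9×27 boundary matrix has rank 8 and Smith normal form diag(1,1,1,1,1,1,1,1).

∂_2: C_2 → C_1 sends each 2-simplex [p,q,r] to [q,r] − [p,r] + [p,q]. For instance
  ∂ALM = LM − AM + AL,
  ∂ADJ = DJ − AJ + AD.
The resulting 27×18 matrix has rank 18, and its Smith normal form has invariant factors (1,1,1,1,1,1,1,1,1,1,1,1,1,1,1,1,1,2).

Reading off H_k = ker ∂_k / im ∂_{k+1}:

  H_0: rank C_0 − rank ∂_1 = 9 − 8 = 1, and the invariant factors of ∂_1 are all 1, so H_0 ≅ Z.
  H_1: rank ker ∂_1 − rank ∂_2 = (27 − 8) − 18 = 1, and ∂_2 has invariant factor 2 > 1, so H_1 ≅ Z ⊕ Z_2.
  H_2: rank ker ∂_2 − rank ∂_3 = (18 − 18) − 0 = 0, and there is no ∂_3, so H_2 ≅ 0.

(K is a triangulation of the Klein bottle.)

Hence the Betti numbers are b_0 = 1, b_1 = 1, b_2 = 0.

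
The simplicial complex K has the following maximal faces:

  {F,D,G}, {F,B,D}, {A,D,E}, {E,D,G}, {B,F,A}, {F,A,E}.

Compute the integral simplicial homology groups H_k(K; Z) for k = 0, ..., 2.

H_0 = Z,  H_1 = Z,  H_2 = 0.

Take the total order A < B < D < E < F < G on the vertex set. Then K (dimension 2) consists of the simplices:

  0-simplices (6): A, B, D, E, F, G
  1-simplices (12): AB, AD, AE, AF, BD, BF, DE, DF, DG, EF, EG, FG
  2-simplices (6): ABF, ADE, AEF, BDF, DEG, DFG

giving chain groups C_0 ≅ Z^6, C_1 ≅ Z^12, C_2 ≅ Z^6.

Boundary ∂_1: C_1 → C_0 maps an edge to its endpoints' difference, ∂[p,q] = q − p. For instance
  ∂EG = G − E.
The 6×12 boundary matrix has rank 5 and Smith normal form diag(1,1,1,1,1).

The boundary map ∂_2: C_2 → C_1 sends each 2-simplex [p,q,r] to [q,r] − [p,r] + [p,q]. For instance
  ∂DFG = FG − DG + DF,
  ∂DEG = EG − DG + DE.
This gives a 12×6 integer matrix of rank 6; reducing to Smith normal form yields diagonal entries (1,1,1,1,1,1).

Reading off H_k = ker ∂_k / im ∂_{k+1}:

  H_0: rank C_0 − rank ∂_1 = 6 − 5 = 1, and the invariant factors of ∂_1 are all 1, so H_0 ≅ Z.
  H_1: rank ker ∂_1 − rank ∂_2 = (12 − 5) − 6 = 1, and the invariant factors of ∂_2 are all 1, so H_1 ≅ Z.
  H_2: rank ker ∂_2 − rank ∂_3 = (6 − 6) − 0 = 0, and there is no ∂_3, so H_2 ≅ 0.

As a check, the Euler characteristic is 6 − 12 + 6 = 0, which agrees with 1 − 1 + 0 = 0.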